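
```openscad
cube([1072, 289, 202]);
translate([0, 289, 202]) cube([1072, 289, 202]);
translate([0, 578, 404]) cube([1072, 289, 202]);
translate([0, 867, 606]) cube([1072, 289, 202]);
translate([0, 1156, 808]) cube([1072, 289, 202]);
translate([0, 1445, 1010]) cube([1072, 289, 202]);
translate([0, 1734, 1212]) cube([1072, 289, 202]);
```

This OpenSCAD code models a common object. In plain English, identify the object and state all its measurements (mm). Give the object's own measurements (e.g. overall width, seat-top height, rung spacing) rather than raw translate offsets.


A straight staircase of 7 solid steps. Each step is 1072 mm wide (x), 289 mm deep (y, the going) and 202 mm tall (the rise). The first step rests on the floor; each subsequent step sits one going further in +y and one rise higher in +z, directly behind and above the previous step with no overlap.


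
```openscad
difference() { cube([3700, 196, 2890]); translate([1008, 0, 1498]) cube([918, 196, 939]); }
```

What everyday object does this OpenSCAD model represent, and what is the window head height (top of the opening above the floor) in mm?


A wall with a window opening. The window head height is 2437 mm.

A wall with a rectangular opening subtracted — a window. Sill at z = 1498, opening 939 mm tall, so the head is at 1498 + 939 = 2437 mm.


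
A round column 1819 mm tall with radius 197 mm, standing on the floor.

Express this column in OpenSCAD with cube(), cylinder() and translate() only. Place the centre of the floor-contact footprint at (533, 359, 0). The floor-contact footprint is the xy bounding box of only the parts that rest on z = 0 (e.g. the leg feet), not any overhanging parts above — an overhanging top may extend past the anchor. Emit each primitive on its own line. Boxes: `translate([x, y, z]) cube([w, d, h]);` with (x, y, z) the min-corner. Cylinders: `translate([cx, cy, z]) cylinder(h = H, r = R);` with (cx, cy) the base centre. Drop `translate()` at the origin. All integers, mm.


translate([533, 359, 0]) cylinder(h = 1819, r = 197);


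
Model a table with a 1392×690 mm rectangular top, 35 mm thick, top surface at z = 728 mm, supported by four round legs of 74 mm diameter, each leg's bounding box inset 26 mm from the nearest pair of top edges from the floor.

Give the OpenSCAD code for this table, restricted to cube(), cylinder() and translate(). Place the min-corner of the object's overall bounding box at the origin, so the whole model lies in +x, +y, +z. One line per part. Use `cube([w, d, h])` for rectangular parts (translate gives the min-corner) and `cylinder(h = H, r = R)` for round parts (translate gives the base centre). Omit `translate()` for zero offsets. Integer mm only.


translate([0, 0, 693]) cube([1392, 690, 35]);
translate([63, 63, 0]) cylinder(h = 693, r = 37);
translate([1329, 63, 0]) cylinder(h = 693, r = 37);
translate([63, 627, 0]) cylinder(h = 693, r = 37);
translate([1329, 627, 0]) cylinder(h = 693, r = 37);


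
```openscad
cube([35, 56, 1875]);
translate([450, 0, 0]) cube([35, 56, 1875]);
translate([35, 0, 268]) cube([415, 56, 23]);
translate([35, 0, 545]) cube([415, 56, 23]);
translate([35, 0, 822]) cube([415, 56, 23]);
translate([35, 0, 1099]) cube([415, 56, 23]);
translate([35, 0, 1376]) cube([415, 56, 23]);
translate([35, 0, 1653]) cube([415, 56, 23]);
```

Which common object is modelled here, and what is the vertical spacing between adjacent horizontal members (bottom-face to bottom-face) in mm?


A ladder. The rung spacing is 277 mm.

Two tall 35×56 posts with 6 short bars between them — a ladder. Adjacent rungs sit at z = 268 and z = 545, so the spacing is 545 − 268 = 277 mm.


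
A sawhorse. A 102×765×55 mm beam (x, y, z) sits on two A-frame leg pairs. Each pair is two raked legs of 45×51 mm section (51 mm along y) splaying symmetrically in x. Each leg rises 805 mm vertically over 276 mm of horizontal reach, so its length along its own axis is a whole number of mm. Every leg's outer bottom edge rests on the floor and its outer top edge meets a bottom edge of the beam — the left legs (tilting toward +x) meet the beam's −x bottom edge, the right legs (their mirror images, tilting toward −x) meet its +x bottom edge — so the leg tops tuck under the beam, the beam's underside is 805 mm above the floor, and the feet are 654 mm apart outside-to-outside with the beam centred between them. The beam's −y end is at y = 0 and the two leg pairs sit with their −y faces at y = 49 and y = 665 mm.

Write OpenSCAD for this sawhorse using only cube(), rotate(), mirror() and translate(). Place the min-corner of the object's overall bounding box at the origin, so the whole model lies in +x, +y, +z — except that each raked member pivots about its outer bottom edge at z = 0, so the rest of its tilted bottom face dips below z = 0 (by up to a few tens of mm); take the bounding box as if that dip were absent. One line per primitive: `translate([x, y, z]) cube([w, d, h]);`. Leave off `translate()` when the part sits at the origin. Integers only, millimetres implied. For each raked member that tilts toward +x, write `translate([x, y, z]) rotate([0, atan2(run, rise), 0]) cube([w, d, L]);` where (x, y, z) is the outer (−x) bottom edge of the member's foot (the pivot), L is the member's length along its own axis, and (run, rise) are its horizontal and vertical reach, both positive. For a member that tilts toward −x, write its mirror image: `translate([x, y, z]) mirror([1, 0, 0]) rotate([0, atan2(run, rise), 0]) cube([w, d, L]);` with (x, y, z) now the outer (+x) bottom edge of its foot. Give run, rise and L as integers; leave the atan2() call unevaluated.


// leg length = √(276² + 805²) = 851
// right-leg outer foot x = 2·276 + 102 = 654
// beam min-corner = (276, 0, 805)
translate([276, 0, 805]) cube([102, 765, 55]);
translate([0, 49, 0]) rotate([0, atan2(276, 805), 0]) cube([45, 51, 851]);
translate([654, 49, 0]) mirror([1, 0, 0]) rotate([0, atan2(276, 805), 0]) cube([45, 51, 851]);
translate([0, 665, 0]) rotate([0, atan2(276, 805), 0]) cube([45, 51, 851]);
translate([654, 665, 0]) mirror([1, 0, 0]) rotate([0, atan2(276, 805), 0]) cube([45, 51, 851]);


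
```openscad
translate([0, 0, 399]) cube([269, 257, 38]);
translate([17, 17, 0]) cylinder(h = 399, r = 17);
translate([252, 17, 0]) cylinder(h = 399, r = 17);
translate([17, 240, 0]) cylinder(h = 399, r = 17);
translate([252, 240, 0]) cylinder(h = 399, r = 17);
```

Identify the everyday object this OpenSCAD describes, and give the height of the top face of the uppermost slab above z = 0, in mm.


A stool. The seat height is 437 mm.

A 269×257×38 slab at z = 399 on four corner cylinders — a stool. The seat top is 399 + 38 = 437 mm.


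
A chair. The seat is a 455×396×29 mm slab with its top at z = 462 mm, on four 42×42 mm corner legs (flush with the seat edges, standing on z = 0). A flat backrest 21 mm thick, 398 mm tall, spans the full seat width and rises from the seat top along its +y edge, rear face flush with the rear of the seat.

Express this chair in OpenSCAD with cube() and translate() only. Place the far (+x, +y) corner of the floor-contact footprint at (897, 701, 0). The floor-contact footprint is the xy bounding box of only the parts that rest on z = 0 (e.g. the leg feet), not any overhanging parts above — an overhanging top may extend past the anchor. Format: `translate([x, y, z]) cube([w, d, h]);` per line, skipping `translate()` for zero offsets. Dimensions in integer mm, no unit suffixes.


translate([442, 305, 433]) cube([455, 396, 29]);
translate([442, 305, 0]) cube([42, 42, 433]);
translate([855, 305, 0]) cube([42, 42, 433]);
translate([442, 659, 0]) cube([42, 42, 433]);
translate([855, 659, 0]) cube([42, 42, 433]);
translate([442, 680, 462]) cube([455, 21, 398]);


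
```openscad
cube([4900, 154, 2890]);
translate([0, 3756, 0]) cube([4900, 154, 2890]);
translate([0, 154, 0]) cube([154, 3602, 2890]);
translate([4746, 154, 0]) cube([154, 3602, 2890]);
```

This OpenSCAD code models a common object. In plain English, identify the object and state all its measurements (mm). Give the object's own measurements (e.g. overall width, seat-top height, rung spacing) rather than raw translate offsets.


The wall frame of a small rectangular building: four walls, each 2890 mm tall and 154 mm thick, enclosing a footprint 4900 mm (x) by 3910 mm (y) outside-to-outside, with no floor or roof. The front and back walls (the −y and +y sides) span the full width; the two side walls fit between them.


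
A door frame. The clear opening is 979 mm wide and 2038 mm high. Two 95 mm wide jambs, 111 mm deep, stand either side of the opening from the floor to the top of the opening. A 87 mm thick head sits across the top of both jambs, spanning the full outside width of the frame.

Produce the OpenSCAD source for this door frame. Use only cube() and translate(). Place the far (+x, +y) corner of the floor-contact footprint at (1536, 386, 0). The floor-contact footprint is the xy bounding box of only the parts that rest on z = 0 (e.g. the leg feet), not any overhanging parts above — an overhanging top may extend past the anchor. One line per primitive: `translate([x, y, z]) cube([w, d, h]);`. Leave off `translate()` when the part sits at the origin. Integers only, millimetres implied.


translate([367, 275, 0]) cube([95, 111, 2038]);
translate([1441, 275, 0]) cube([95, 111, 2038]);
translate([367, 275, 2038]) cube([1169, 111, 87]);


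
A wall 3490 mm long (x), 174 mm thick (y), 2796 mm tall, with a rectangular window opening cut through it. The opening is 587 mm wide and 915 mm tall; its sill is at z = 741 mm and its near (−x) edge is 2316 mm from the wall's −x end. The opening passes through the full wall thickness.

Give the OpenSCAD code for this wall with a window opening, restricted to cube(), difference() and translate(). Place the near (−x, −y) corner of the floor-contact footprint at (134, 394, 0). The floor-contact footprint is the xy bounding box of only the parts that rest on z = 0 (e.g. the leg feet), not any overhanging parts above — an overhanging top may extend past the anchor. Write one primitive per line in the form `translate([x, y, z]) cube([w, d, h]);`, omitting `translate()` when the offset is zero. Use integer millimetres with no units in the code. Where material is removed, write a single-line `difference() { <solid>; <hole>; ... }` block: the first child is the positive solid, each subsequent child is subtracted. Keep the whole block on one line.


difference() { translate([134, 394, 0]) cube([3490, 174, 2796]); translate([2450, 394, 741]) cube([587, 174, 915]); }


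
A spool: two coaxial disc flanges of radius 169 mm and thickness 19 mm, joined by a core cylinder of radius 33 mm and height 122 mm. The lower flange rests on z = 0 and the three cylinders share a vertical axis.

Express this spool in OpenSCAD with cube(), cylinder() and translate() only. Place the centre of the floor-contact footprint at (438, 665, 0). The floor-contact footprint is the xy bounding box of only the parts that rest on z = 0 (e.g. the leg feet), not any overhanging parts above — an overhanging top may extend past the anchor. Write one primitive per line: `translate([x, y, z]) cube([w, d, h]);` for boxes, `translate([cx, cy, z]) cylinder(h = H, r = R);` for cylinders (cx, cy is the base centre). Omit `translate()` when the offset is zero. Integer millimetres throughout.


translate([438, 665, 0]) cylinder(h = 19, r = 169);
translate([438, 665, 19]) cylinder(h = 122, r = 33);
translate([438, 665, 141]) cylinder(h = 19, r = 169);


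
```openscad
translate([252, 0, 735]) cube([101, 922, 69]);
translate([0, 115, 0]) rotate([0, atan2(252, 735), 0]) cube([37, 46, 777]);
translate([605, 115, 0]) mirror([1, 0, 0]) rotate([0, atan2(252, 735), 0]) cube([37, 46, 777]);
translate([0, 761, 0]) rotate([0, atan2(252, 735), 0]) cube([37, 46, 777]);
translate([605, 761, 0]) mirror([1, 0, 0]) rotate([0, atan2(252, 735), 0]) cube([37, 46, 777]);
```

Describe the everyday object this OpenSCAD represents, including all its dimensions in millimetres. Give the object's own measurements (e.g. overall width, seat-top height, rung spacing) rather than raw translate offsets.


A sawhorse. A 101×922×69 mm beam (x, y, z) sits on two A-frame leg pairs. Each pair is two raked legs of 37×46 mm section (46 mm along y) splaying symmetrically in x. Each leg rises 735 mm vertically over 252 mm of horizontal reach and is 777 mm long along its own axis. Every leg's outer bottom edge rests on the floor and its outer top edge meets a bottom edge of the beam — the left legs (tilting toward +x) meet the beam's −x bottom edge, the right legs (their mirror images, tilting toward −x) meet its +x bottom edge — so the leg tops tuck under the beam, the beam's underside is 735 mm above the floor, and the feet are 605 mm apart outside-to-outside with the beam centred between them. The two leg pairs are set in 115 mm from either end of the beam.


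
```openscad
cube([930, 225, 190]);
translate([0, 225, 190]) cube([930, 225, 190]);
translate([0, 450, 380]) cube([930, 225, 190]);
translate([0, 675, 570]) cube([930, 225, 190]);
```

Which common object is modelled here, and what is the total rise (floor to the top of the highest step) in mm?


A staircase. The total rise is 760 mm.

4 identical blocks, each offset up and back from the previous — a staircase. Each step is 190 mm tall and there are 4 of them, so the total rise is 4 × 190 = 760 mm.


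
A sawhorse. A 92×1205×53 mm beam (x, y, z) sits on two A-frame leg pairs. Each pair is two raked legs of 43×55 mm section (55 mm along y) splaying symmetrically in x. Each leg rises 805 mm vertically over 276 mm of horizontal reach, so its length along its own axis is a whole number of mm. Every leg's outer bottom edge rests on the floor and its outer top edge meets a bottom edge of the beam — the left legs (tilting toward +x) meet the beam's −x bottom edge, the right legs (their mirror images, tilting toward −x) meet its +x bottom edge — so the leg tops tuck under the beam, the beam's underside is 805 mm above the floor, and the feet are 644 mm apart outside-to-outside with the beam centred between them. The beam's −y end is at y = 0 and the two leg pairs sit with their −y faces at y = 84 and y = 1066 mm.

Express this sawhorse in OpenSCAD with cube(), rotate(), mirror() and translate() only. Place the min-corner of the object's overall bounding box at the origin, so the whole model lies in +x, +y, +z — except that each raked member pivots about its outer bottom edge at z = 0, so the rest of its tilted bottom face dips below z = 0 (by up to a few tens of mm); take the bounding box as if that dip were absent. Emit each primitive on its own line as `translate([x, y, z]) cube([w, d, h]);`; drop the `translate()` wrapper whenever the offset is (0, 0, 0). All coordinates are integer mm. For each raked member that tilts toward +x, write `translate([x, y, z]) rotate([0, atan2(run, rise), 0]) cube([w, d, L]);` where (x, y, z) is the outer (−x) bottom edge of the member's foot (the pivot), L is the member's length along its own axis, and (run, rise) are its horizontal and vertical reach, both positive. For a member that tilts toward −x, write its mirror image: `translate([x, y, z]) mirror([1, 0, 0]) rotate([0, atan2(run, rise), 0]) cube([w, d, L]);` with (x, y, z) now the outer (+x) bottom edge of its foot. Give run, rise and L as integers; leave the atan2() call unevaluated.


// leg length = √(276² + 805²) = 851
// right-leg outer foot x = 2·276 + 92 = 644
// beam min-corner = (276, 0, 805)
translate([276, 0, 805]) cube([92, 1205, 53]);
translate([0, 84, 0]) rotate([0, atan2(276, 805), 0]) cube([43, 55, 851]);
translate([644, 84, 0]) mirror([1, 0, 0]) rotate([0, atan2(276, 805), 0]) cube([43, 55, 851]);
translate([0, 1066, 0]) rotate([0, atan2(276, 805), 0]) cube([43, 55, 851]);
translate([644, 1066, 0]) mirror([1, 0, 0]) rotate([0, atan2(276, 805), 0]) cube([43, 55, 851]);


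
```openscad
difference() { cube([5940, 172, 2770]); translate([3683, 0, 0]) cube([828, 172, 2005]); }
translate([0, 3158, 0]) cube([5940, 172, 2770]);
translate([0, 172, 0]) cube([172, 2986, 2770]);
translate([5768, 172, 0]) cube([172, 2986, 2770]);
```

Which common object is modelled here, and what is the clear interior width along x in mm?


A single room. The interior width is 5596 mm.

Four walls enclosing a rectangle with a door in the front wall — a room. Outside width 5940 minus two 172 mm walls gives 5596 mm.


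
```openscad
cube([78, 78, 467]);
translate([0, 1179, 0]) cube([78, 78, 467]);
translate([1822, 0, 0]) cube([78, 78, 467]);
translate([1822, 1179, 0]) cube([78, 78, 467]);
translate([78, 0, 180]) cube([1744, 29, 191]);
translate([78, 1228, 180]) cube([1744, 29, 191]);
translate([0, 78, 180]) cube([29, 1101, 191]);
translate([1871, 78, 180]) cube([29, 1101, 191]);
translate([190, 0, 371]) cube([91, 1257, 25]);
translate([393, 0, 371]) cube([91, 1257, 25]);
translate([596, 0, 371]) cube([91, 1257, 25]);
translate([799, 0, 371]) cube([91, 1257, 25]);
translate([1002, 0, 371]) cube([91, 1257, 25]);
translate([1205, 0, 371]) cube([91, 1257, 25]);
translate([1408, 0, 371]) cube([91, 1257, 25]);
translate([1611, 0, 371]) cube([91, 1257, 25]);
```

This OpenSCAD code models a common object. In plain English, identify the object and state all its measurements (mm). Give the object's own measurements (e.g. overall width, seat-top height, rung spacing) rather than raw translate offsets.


A bed frame 1900 mm long (x) by 1257 mm wide (y). Four 78×78 mm corner posts, 467 mm tall, at the corners of the footprint. Four rails of 29 mm thickness and 191 mm height run between adjacent posts with their undersides at z = 180 mm, their outer faces flush with the outside of the frame (the two x-running rails run between the posts' inner faces; the two y-running rails run between the posts' inner faces). 8 slats, each 91 mm wide (x) and 25 mm thick, lie across the top of the two x-running rails, running the full 1257 mm width of the frame in y; along x they sit between the end posts with a 112 mm gap after the −x posts and between neighbouring slats, leaving 120 mm before the +x posts.


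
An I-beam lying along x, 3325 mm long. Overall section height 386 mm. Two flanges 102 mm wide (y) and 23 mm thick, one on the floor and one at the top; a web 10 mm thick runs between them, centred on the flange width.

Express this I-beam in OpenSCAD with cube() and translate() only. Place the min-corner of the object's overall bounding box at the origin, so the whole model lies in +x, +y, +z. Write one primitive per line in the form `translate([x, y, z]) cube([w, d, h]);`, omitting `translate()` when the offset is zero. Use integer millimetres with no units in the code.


cube([3325, 102, 23]);
translate([0, 46, 23]) cube([3325, 10, 340]);
translate([0, 0, 363]) cube([3325, 102, 23]);


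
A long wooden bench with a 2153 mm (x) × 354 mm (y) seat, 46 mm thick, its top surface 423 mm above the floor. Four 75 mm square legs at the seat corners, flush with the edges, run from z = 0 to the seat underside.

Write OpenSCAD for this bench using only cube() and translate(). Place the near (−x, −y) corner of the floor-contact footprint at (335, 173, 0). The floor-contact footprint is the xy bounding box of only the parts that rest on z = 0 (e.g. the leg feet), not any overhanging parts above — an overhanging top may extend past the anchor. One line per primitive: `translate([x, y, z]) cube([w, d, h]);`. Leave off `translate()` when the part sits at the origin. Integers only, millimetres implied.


translate([335, 173, 377]) cube([2153, 354, 46]);
translate([335, 173, 0]) cube([75, 75, 377]);
translate([335, 452, 0]) cube([75, 75, 377]);
translate([2413, 173, 0]) cube([75, 75, 377]);
translate([2413, 452, 0]) cube([75, 75, 377]);


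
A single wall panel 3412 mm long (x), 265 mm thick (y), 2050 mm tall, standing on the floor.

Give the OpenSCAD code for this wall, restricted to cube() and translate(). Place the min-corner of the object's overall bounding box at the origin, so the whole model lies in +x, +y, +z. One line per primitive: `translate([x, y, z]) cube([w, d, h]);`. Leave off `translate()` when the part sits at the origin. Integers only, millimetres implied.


cube([3412, 265, 2050]);


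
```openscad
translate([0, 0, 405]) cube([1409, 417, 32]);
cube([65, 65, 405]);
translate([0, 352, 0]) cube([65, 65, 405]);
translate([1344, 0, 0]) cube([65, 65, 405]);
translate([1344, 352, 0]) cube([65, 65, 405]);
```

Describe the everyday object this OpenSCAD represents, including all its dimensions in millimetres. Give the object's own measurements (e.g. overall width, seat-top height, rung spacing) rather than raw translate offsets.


A long wooden bench with a 1409 mm (x) × 417 mm (y) seat, 32 mm thick, its top surface 437 mm above the floor. Four 65 mm square legs at the seat corners, flush with the edges, run from z = 0 to the seat underside.


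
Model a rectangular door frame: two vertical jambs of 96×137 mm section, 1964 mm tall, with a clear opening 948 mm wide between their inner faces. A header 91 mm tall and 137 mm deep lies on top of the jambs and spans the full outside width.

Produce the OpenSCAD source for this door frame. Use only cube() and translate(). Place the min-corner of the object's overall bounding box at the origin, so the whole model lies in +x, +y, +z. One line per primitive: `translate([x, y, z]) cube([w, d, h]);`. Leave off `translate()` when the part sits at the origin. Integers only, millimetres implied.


cube([96, 137, 1964]);
translate([1044, 0, 0]) cube([96, 137, 1964]);
translate([0, 0, 1964]) cube([1140, 137, 91]);


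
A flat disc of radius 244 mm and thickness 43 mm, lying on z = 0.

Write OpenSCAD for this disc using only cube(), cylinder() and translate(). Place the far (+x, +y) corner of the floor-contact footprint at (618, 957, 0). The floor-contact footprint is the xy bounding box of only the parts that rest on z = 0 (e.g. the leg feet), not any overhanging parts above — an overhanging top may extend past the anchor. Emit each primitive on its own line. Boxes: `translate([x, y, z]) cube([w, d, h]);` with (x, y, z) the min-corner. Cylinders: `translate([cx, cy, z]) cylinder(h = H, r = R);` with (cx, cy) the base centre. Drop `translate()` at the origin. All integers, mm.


translate([374, 713, 0]) cylinder(h = 43, r = 244);


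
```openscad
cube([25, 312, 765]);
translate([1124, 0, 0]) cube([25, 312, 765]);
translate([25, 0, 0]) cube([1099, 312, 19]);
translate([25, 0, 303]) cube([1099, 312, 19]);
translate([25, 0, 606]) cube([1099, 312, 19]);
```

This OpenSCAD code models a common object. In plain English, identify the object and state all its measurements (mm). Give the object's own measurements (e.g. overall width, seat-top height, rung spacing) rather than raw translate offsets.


An open bookshelf. Two side panels, each 25 mm thick, 312 mm deep and 765 mm tall, stand 1149 mm apart (outside-to-outside). Between them sit 3 shelves, each 19 mm thick and 312 mm deep, spanning the full gap between the sides. The bottom shelf rests on the floor (its underside at z = 0) and the clear gap between one shelf's top and the next shelf's underside is 284 mm.


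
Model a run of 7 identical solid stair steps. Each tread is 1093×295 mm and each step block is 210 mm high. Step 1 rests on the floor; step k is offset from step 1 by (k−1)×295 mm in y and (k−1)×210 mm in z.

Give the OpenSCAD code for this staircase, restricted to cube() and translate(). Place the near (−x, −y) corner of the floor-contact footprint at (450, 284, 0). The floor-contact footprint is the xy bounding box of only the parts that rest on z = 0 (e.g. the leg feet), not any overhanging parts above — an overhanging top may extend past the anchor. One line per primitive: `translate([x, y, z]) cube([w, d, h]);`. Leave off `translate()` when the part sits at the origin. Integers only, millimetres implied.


translate([450, 284, 0]) cube([1093, 295, 210]);
translate([450, 579, 210]) cube([1093, 295, 210]);
translate([450, 874, 420]) cube([1093, 295, 210]);
translate([450, 1169, 630]) cube([1093, 295, 210]);
translate([450, 1464, 840]) cube([1093, 295, 210]);
translate([450, 1759, 1050]) cube([1093, 295, 210]);
translate([450, 2054, 1260]) cube([1093, 295, 210]);


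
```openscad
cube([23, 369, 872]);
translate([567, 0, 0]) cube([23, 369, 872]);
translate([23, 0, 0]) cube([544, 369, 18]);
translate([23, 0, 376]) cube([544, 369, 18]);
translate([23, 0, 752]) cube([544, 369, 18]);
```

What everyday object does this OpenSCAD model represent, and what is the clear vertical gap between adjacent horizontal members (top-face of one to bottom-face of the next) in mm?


A bookshelf. The clear shelf gap is 358 mm.

Two tall side panels with 3 horizontal boards between them — a bookshelf. The first two shelf undersides are at z = 0 and z = 376; with shelf thickness 18, the clear gap is 376 − 0 − 18 = 358 mm.


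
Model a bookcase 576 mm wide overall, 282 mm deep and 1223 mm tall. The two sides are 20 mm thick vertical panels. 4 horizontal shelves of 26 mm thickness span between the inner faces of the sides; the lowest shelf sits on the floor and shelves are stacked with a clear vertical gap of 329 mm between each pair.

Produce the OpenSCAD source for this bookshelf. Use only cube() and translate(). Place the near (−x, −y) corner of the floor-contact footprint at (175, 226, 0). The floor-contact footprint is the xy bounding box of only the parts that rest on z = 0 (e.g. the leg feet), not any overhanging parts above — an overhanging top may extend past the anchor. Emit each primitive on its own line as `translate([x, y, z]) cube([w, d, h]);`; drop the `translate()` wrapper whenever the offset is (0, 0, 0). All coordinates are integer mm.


translate([175, 226, 0]) cube([20, 282, 1223]);
translate([731, 226, 0]) cube([20, 282, 1223]);
translate([195, 226, 0]) cube([536, 282, 26]);
translate([195, 226, 355]) cube([536, 282, 26]);
translate([195, 226, 710]) cube([536, 282, 26]);
translate([195, 226, 1065]) cube([536, 282, 26]);


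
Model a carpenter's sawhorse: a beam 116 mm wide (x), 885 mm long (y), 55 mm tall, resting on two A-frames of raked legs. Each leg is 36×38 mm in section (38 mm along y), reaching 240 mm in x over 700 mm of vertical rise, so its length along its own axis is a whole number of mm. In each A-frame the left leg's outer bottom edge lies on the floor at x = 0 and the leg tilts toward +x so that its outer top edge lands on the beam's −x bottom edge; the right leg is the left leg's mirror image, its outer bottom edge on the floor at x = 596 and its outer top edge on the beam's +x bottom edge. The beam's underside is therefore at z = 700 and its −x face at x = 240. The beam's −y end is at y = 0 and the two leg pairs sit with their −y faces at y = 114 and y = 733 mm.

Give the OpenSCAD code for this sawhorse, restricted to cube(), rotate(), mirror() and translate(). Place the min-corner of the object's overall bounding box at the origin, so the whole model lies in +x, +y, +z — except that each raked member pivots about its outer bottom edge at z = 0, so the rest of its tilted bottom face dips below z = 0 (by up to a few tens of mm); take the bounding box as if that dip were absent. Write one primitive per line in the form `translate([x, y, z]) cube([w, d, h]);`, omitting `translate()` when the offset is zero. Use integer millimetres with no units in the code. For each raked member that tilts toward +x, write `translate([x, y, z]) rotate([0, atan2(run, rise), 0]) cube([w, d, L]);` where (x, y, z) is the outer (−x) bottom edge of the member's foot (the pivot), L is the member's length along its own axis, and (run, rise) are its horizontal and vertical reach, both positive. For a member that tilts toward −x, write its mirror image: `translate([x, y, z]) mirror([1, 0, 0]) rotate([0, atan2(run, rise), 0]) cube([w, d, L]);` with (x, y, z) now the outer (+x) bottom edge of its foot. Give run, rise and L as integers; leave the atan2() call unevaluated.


translate([240, 0, 700]) cube([116, 885, 55]);
translate([0, 114, 0]) rotate([0, atan2(240, 700), 0]) cube([36, 38, 740]);
translate([596, 114, 0]) mirror([1, 0, 0]) rotate([0, atan2(240, 700), 0]) cube([36, 38, 740]);
translate([0, 733, 0]) rotate([0, atan2(240, 700), 0]) cube([36, 38, 740]);
translate([596, 733, 0]) mirror([1, 0, 0]) rotate([0, atan2(240, 700), 0]) cube([36, 38, 740]);


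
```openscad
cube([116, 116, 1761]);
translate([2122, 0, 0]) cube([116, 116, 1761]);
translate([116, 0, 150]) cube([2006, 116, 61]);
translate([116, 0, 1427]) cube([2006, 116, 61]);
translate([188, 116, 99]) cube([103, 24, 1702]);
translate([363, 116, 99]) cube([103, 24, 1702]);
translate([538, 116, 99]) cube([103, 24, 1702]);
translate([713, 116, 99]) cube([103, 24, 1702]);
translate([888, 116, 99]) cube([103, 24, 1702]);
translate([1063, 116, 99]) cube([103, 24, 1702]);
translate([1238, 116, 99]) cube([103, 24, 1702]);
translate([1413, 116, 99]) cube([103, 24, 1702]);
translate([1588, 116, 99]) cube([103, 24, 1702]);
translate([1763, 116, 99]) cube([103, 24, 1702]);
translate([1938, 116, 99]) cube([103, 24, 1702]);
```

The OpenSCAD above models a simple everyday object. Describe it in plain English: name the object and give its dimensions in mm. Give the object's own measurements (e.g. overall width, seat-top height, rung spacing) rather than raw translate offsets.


A fence section. Two 116×116 mm posts, 1761 mm tall, stand on the floor with a clear span of 2006 mm between their inner faces. Two horizontal rails of 116×61 mm section span the gap between the posts with their undersides at z = 150 mm and z = 1427 mm, flush with the posts' −y face. 11 pickets, each 103 mm wide, 24 mm thick and 1702 mm tall, are fixed to the +y face of the rails with their bottoms at z = 99 mm, spaced across the span with a 72 mm gap after the −x post and between neighbouring pickets, with 81 mm left before the +x post.


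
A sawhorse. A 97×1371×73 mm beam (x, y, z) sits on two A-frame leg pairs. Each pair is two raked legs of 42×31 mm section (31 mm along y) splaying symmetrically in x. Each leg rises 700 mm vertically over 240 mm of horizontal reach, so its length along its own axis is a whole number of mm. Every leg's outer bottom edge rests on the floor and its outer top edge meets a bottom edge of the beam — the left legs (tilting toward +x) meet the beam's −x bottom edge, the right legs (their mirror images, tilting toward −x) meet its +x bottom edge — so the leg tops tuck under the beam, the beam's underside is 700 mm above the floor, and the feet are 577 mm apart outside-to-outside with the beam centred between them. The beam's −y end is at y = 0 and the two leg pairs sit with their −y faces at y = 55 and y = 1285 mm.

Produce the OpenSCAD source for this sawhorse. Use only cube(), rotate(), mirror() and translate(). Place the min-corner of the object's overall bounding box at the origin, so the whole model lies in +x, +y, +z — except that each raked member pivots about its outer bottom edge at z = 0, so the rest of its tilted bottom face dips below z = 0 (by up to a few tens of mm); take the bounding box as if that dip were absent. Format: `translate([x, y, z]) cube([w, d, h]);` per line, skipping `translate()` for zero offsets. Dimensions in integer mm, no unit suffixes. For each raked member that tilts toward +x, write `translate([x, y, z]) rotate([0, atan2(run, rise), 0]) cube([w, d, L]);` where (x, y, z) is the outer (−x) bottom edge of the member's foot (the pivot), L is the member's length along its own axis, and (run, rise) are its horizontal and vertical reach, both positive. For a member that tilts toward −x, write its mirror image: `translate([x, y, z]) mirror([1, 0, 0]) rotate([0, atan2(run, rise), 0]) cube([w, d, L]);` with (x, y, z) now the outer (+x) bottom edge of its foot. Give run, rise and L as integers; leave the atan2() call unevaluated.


translate([240, 0, 700]) cube([97, 1371, 73]);
translate([0, 55, 0]) rotate([0, atan2(240, 700), 0]) cube([42, 31, 740]);
translate([577, 55, 0]) mirror([1, 0, 0]) rotate([0, atan2(240, 700), 0]) cube([42, 31, 740]);
translate([0, 1285, 0]) rotate([0, atan2(240, 700), 0]) cube([42, 31, 740]);
translate([577, 1285, 0]) mirror([1, 0, 0]) rotate([0, atan2(240, 700), 0]) cube([42, 31, 740]);


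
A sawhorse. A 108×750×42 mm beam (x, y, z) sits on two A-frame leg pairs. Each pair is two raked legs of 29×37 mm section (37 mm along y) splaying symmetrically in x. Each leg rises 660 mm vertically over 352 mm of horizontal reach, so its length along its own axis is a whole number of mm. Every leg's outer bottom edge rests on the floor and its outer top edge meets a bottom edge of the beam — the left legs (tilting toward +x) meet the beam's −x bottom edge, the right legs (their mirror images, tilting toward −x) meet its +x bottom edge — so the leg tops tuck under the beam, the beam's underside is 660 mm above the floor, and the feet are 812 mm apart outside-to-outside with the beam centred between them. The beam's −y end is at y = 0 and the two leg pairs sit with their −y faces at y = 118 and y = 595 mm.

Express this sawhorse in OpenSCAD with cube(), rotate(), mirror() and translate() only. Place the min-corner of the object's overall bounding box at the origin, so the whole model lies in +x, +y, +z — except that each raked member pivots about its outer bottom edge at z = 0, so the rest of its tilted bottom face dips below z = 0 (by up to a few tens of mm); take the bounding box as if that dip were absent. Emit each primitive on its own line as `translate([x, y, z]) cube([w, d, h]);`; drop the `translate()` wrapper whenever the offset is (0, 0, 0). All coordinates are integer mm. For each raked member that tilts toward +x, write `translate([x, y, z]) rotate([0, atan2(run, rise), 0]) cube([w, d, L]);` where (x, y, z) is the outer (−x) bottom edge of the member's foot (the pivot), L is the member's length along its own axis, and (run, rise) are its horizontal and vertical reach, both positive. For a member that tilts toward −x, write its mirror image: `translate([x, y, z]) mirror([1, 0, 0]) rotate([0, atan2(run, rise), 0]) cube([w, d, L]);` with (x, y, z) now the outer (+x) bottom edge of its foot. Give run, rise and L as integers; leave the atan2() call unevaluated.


translate([352, 0, 660]) cube([108, 750, 42]);
translate([0, 118, 0]) rotate([0, atan2(352, 660), 0]) cube([29, 37, 748]);
translate([812, 118, 0]) mirror([1, 0, 0]) rotate([0, atan2(352, 660), 0]) cube([29, 37, 748]);
translate([0, 595, 0]) rotate([0, atan2(352, 660), 0]) cube([29, 37, 748]);
translate([812, 595, 0]) mirror([1, 0, 0]) rotate([0, atan2(352, 660), 0]) cube([29, 37, 748]);


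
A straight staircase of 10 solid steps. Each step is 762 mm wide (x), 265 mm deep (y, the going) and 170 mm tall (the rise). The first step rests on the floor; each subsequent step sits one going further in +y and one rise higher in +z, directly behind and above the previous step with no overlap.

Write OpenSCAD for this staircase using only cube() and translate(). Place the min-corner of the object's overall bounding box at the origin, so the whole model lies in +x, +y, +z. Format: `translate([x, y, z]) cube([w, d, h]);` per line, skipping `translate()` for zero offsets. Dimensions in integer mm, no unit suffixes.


cube([762, 265, 170]);
translate([0, 265, 170]) cube([762, 265, 170]);
translate([0, 530, 340]) cube([762, 265, 170]);
translate([0, 795, 510]) cube([762, 265, 170]);
translate([0, 1060, 680]) cube([762, 265, 170]);
translate([0, 1325, 850]) cube([762, 265, 170]);
translate([0, 1590, 1020]) cube([762, 265, 170]);
translate([0, 1855, 1190]) cube([762, 265, 170]);
translate([0, 2120, 1360]) cube([762, 265, 170]);
translate([0, 2385, 1530]) cube([762, 265, 170]);


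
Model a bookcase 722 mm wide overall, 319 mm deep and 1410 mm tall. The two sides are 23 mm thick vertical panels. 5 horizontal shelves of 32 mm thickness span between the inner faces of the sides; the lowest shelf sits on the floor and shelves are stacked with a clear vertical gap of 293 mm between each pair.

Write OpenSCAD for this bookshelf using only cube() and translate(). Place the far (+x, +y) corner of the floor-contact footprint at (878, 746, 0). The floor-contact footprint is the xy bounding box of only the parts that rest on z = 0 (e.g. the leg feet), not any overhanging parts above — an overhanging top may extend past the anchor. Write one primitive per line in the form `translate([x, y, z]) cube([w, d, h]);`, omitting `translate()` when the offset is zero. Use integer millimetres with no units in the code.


translate([156, 427, 0]) cube([23, 319, 1410]);
translate([855, 427, 0]) cube([23, 319, 1410]);
translate([179, 427, 0]) cube([676, 319, 32]);
translate([179, 427, 325]) cube([676, 319, 32]);
translate([179, 427, 650]) cube([676, 319, 32]);
translate([179, 427, 975]) cube([676, 319, 32]);
translate([179, 427, 1300]) cube([676, 319, 32]);


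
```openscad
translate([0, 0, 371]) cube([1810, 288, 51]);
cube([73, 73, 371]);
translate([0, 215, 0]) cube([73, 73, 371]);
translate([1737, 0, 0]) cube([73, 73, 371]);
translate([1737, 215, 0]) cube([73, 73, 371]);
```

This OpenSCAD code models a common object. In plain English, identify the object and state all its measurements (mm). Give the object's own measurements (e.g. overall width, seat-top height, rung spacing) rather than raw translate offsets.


A long wooden bench with a 1810 mm (x) × 288 mm (y) seat, 51 mm thick, its top surface 422 mm above the floor. Four 73 mm square legs at the seat corners, flush with the edges, run from z = 0 to the seat underside.


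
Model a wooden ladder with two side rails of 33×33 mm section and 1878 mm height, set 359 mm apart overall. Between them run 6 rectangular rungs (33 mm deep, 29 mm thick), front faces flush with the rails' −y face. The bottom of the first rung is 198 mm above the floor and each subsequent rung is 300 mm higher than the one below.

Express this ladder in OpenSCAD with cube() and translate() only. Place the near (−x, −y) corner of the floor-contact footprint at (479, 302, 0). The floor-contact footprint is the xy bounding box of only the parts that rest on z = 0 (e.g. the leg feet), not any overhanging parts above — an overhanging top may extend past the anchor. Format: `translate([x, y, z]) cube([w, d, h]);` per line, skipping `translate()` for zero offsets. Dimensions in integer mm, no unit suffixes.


translate([479, 302, 0]) cube([33, 33, 1878]);
translate([805, 302, 0]) cube([33, 33, 1878]);
translate([512, 302, 198]) cube([293, 33, 29]);
translate([512, 302, 498]) cube([293, 33, 29]);
translate([512, 302, 798]) cube([293, 33, 29]);
translate([512, 302, 1098]) cube([293, 33, 29]);
translate([512, 302, 1398]) cube([293, 33, 29]);
translate([512, 302, 1698]) cube([293, 33, 29]);


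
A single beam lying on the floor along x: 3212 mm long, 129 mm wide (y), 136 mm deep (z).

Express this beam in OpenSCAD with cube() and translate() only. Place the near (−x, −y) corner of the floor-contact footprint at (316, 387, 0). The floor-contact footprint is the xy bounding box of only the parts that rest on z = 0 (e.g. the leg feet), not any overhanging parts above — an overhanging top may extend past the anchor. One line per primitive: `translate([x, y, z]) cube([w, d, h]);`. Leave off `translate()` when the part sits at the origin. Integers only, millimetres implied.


translate([316, 387, 0]) cube([3212, 129, 136]);


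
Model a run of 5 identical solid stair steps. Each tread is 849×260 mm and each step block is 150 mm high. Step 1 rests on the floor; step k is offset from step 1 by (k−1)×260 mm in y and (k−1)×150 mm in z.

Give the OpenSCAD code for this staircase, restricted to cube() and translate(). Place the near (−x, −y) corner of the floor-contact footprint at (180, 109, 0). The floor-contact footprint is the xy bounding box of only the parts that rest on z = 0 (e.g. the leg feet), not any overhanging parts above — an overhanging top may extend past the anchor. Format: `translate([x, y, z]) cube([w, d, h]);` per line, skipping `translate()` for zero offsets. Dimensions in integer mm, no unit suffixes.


translate([180, 109, 0]) cube([849, 260, 150]);
translate([180, 369, 150]) cube([849, 260, 150]);
translate([180, 629, 300]) cube([849, 260, 150]);
translate([180, 889, 450]) cube([849, 260, 150]);
translate([180, 1149, 600]) cube([849, 260, 150]);
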